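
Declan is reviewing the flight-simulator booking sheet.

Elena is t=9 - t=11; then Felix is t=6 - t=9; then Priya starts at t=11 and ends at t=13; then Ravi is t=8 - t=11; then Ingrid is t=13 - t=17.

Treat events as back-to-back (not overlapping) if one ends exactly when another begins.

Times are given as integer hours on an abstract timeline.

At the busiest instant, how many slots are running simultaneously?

Sweep the timeline, counting +1 at each start and −1 at each end (ends before starts at a tie):
t=6 start Felix → 1
t=8 start Ravi → 2
t=9 end Felix → 1
t=9 start Elena → 2
t=11 end Elena → 1
t=11 end Ravi → 0
t=11 start Priya → 1
t=13 end Priya → 0
t=13 start Ingrid → 1
t=17 end Ingrid → 0
Peak is 2, at t=8 (Felix, Ravi).

2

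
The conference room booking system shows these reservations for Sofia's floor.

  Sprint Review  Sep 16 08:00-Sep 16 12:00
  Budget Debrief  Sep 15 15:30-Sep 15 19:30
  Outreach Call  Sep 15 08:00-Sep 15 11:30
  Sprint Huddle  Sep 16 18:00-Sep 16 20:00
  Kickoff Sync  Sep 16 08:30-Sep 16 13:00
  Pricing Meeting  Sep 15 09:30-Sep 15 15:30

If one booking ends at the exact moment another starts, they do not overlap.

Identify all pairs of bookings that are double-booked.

Sorted by start: Outreach Call, Pricing Meeting, Budget Debrief, Sprint Review, Kickoff Sync, Sprint Huddle.
Pricing Meeting starts before Outreach Call ends → Outreach Call and Pricing Meeting overlap.
Budget Debrief starts after Outreach Call ends — done with Outreach Call.
Budget Debrief starts exactly when Pricing Meeting ends (back-to-back, no overlap) — done with Pricing Meeting.
Sprint Review starts after Budget Debrief ends — done with Budget Debrief.
Kickoff Sync starts before Sprint Review ends → Sprint Review and Kickoff Sync overlap.
Sprint Huddle starts after Sprint Review ends.
Sprint Huddle starts after Kickoff Sync ends.

Kickoff Sync & Sprint Review, Outreach Call & Pricing Meeting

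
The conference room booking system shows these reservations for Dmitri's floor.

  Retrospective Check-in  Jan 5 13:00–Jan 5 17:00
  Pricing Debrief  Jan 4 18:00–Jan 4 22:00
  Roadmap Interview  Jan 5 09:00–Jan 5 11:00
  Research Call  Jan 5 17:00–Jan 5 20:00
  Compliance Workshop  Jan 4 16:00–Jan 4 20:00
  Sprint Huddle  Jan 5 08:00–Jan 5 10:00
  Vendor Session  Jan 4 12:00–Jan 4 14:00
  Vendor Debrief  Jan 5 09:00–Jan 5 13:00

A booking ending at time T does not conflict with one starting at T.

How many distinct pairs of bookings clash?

4

Sorted by start: Vendor Session, Compliance Workshop, Pricing Debrief, Sprint Huddle, Vendor Debrief, Roadmap Interview, Retrospective Check-in, Research Call.
Compliance Workshop starts after Vendor Session ends, so nothing later overlaps Vendor Session either.
Pricing Debrief starts before Compliance Workshop ends → Compliance Workshop and Pricing Debrief overlap.
Sprint Huddle starts after Compliance Workshop ends, so nothing later overlaps Compliance Workshop either.
Sprint Huddle starts after Pricing Debrief ends, so nothing later overlaps Pricing Debrief either.
Vendor Debrief starts before Sprint Huddle ends → Sprint Huddle and Vendor Debrief overlap.
Roadmap Interview starts before Sprint Huddle ends → Sprint Huddle and Roadmap Interview overlap.
Retrospective Check-in starts after Sprint Huddle ends, so nothing later overlaps Sprint Huddle either.
Roadmap Interview starts before Vendor Debrief ends → Vendor Debrief and Roadmap Interview overlap.
Retrospective Check-in starts exactly when Vendor Debrief ends (back-to-back, no overlap), so nothing later overlaps Vendor Debrief either.
Retrospective Check-in starts after Roadmap Interview ends, so nothing later overlaps Roadmap Interview either.
Research Call starts exactly when Retrospective Check-in ends (back-to-back, no overlap).
Overlapping pairs: Compliance Workshop & Pricing Debrief, Roadmap Interview & Sprint Huddle, Roadmap Interview & Vendor Debrief, Sprint Huddle & Vendor Debrief — 4 in total.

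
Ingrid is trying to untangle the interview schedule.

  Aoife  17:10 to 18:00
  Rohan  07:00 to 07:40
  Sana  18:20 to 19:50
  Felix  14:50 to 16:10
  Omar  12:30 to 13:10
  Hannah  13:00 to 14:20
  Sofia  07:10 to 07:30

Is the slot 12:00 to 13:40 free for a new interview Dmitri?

Rohan: ends 07:40 at or before Dmitri starts 12:00 → clear.
Sofia: ends 07:30 at or before Dmitri starts 12:00 → clear.
Omar: starts 12:30 before Dmitri ends 13:40, and ends 13:10 after Dmitri starts 12:00 → overlap.
Hannah: starts 13:00 before Dmitri ends 13:40, and ends 14:20 after Dmitri starts 12:00 → overlap.
Felix: starts 14:50 at or after Dmitri ends 13:40 → clear.
Aoife: starts 17:10 at or after Dmitri ends 13:40 → clear.
Sana: starts 18:20 at or after Dmitri ends 13:40 → clear.
Dmitri overlaps Omar, Hannah.

No — it overlaps Hannah, Omar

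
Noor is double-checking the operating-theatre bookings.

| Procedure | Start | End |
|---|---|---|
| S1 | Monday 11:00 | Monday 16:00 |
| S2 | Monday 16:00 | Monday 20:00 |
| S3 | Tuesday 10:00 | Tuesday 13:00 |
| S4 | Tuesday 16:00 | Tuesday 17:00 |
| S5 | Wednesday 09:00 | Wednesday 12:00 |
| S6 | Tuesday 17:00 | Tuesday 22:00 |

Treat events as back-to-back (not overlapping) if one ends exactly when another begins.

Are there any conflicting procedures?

No

Two intervals overlap when each starts before the other ends.
Sorted by start: S1, S2, S3, S4, S6, S5.
S2 starts exactly when S1 ends (back-to-back, no overlap), so nothing later overlaps S1 either.
S3 starts after S2 ends, so nothing later overlaps S2 either.
S4 starts after S3 ends, so nothing later overlaps S3 either.
S6 starts exactly when S4 ends (back-to-back, no overlap), so nothing later overlaps S4 either.
S5 starts after S6 ends.
Every pair is clear; the schedule has no overlaps.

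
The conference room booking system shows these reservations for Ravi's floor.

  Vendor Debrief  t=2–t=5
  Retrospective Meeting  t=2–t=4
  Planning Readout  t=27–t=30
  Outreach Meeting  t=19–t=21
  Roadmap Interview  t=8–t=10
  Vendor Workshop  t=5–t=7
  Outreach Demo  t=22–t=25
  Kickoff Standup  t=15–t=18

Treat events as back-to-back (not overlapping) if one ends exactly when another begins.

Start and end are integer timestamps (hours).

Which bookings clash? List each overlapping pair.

Sorted by start: Retrospective Meeting, Vendor Debrief, Vendor Workshop, Roadmap Interview, Kickoff Standup, Outreach Meeting, Outreach Demo, Planning Readout.
Vendor Debrief starts before Retrospective Meeting ends → Retrospective Meeting and Vendor Debrief overlap.
Vendor Workshop starts after Retrospective Meeting ends; Retrospective Meeting is clear from here.
Vendor Workshop starts exactly when Vendor Debrief ends (back-to-back, no overlap); Vendor Debrief is clear from here.
Roadmap Interview starts after Vendor Workshop ends; Vendor Workshop is clear from here.
Kickoff Standup starts after Roadmap Interview ends; Roadmap Interview is clear from here.
Outreach Meeting starts after Kickoff Standup ends; Kickoff Standup is clear from here.
Outreach Demo starts after Outreach Meeting ends; Outreach Meeting is clear from here.
Planning Readout starts after Outreach Demo ends.

Retrospective Meeting & Vendor Debrief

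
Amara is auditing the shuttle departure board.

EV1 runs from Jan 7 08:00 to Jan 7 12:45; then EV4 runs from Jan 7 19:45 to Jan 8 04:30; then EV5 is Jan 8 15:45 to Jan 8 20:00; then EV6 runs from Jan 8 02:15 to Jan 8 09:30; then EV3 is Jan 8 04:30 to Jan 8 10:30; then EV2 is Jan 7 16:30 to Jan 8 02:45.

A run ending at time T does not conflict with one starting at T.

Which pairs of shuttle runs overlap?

Sorted by start: EV1, EV2, EV4, EV6, EV3, EV5.
EV2 starts after EV1 ends, so EV1 has no further overlaps.
EV4 starts before EV2 ends → EV2 and EV4 overlap.
EV6 starts before EV2 ends → EV2 and EV6 overlap.
EV3 starts after EV2 ends, so EV2 has no further overlaps.
EV6 starts before EV4 ends → EV4 and EV6 overlap.
EV3 starts exactly when EV4 ends (back-to-back, no overlap), so EV4 has no further overlaps.
EV3 starts before EV6 ends → EV6 and EV3 overlap.
EV5 starts after EV6 ends.
EV5 starts after EV3 ends.

EV2 & EV4, EV2 & EV6, EV3 & EV6, EV4 & EV6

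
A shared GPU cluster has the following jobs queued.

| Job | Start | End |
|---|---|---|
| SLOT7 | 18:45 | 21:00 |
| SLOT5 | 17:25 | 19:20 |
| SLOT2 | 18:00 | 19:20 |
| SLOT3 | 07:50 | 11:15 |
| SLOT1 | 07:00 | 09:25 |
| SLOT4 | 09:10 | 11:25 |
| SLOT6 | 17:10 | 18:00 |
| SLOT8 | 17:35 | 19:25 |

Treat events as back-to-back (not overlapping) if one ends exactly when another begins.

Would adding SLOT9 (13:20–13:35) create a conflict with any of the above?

No — it doesn't clash with anything

SLOT1: ends 09:25 at or before SLOT9 starts 13:20 → clear.
SLOT3: ends 11:15 at or before SLOT9 starts 13:20 → clear.
SLOT4: ends 11:25 at or before SLOT9 starts 13:20 → clear.
SLOT6: starts 17:10 at or after SLOT9 ends 13:35 → clear.
SLOT5: starts 17:25 at or after SLOT9 ends 13:35 → clear.
SLOT8: starts 17:35 at or after SLOT9 ends 13:35 → clear.
SLOT2: starts 18:00 at or after SLOT9 ends 13:35 → clear.
SLOT7: starts 18:45 at or after SLOT9 ends 13:35 → clear.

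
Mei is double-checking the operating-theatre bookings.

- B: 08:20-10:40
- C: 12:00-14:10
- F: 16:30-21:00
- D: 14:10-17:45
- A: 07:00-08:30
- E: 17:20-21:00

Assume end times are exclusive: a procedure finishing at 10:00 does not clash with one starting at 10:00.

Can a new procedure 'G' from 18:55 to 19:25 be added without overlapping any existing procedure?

No — it overlaps E, F

A: ends 08:30 at or before G starts 18:55 → clear.
B: ends 10:40 at or before G starts 18:55 → clear.
C: ends 14:10 at or before G starts 18:55 → clear.
D: ends 17:45 at or before G starts 18:55 → clear.
F: starts 16:30 before G ends 19:25, and ends 21:00 after G starts 18:55 → overlap.
E: starts 17:20 before G ends 19:25, and ends 21:00 after G starts 18:55 → overlap.
G overlaps E, F.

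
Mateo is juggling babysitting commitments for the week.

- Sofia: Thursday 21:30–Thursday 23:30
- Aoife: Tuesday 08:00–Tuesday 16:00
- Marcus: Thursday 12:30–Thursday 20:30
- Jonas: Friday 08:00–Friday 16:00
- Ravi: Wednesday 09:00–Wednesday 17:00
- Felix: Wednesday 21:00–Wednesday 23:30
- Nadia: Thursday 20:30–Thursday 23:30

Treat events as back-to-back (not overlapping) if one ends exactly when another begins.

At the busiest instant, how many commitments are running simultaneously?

Walk through starts and ends in time order (an end at T is processed before a start at T):
Tuesday 08:00 start Aoife → 1
Tuesday 16:00 end Aoife → 0
Wednesday 09:00 start Ravi → 1
Wednesday 17:00 end Ravi → 0
Wednesday 21:00 start Felix → 1
Wednesday 23:30 end Felix → 0
Thursday 12:30 start Marcus → 1
Thursday 20:30 end Marcus → 0
Thursday 20:30 start Nadia → 1
Thursday 21:30 start Sofia → 2
Thursday 23:30 end Nadia → 1
Thursday 23:30 end Sofia → 0
Friday 08:00 start Jonas → 1
Friday 16:00 end Jonas → 0
Peak is 2, at Thursday 21:30 (Nadia, Sofia).

2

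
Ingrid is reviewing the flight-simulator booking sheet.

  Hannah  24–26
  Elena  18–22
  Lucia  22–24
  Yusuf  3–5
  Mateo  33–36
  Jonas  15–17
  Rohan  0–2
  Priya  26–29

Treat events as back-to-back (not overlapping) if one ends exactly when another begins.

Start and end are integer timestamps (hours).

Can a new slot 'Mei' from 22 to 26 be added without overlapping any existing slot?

Rohan: ends 2 at or before Mei starts 22 → clear.
Yusuf: ends 5 at or before Mei starts 22 → clear.
Jonas: ends 17 at or before Mei starts 22 → clear.
Elena: ends 22 at or before Mei starts 22 → clear.
Lucia: starts 22 before Mei ends 26, and ends 24 after Mei starts 22 → overlap.
Hannah: starts 24 before Mei ends 26, and ends 26 after Mei starts 22 → overlap.
Priya: starts 26 at or after Mei ends 26 → clear.
Mateo: starts 33 at or after Mei ends 26 → clear.
Mei overlaps Lucia, Hannah.

No — it overlaps Hannah, Lucia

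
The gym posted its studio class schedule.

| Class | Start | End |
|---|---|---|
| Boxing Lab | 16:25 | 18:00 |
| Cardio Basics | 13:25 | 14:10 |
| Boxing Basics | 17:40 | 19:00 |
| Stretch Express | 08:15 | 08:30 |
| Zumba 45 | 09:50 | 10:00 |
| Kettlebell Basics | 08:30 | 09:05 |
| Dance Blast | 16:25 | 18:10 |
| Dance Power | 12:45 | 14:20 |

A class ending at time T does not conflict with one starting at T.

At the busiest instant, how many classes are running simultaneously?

3

Sort all start/end points and keep a running count:
08:15 start Stretch Express → 1
08:30 end Stretch Express → 0
08:30 start Kettlebell Basics → 1
09:05 end Kettlebell Basics → 0
09:50 start Zumba 45 → 1
10:00 end Zumba 45 → 0
12:45 start Dance Power → 1
13:25 start Cardio Basics → 2
14:10 end Cardio Basics → 1
14:20 end Dance Power → 0
16:25 start Boxing Lab → 1
16:25 start Dance Blast → 2
17:40 start Boxing Basics → 3
18:00 end Boxing Lab → 2
18:10 end Dance Blast → 1
19:00 end Boxing Basics → 0
Peak is 3, at 17:40 (Boxing Basics, Boxing Lab, Dance Blast).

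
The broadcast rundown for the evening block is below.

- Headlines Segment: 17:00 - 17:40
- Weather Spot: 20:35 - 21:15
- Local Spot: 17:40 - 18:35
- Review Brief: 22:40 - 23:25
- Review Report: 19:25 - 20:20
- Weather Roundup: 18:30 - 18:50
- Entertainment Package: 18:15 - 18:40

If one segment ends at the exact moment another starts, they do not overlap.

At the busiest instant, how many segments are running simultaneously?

3

Walk through starts and ends in time order (an end at T is processed before a start at T):
17:00 start Headlines Segment → 1
17:40 end Headlines Segment → 0
17:40 start Local Spot → 1
18:15 start Entertainment Package → 2
18:30 start Weather Roundup → 3
18:35 end Local Spot → 2
18:40 end Entertainment Package → 1
18:50 end Weather Roundup → 0
19:25 start Review Report → 1
20:20 end Review Report → 0
20:35 start Weather Spot → 1
21:15 end Weather Spot → 0
22:40 start Review Brief → 1
23:25 end Review Brief → 0
Peak is 3, at 18:30 (Entertainment Package, Local Spot, Weather Roundup).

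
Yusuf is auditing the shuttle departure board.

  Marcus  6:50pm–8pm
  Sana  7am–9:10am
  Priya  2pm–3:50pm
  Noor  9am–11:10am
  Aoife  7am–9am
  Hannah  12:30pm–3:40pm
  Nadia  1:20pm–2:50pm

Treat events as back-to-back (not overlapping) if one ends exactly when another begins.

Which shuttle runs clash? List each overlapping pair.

Two intervals overlap when each starts before the other ends.
Sorted by start: Aoife, Sana, Noor, Hannah, Nadia, Priya, Marcus.
Sana starts before Aoife ends → Aoife and Sana overlap.
Noor starts exactly when Aoife ends (back-to-back, no overlap), so nothing later overlaps Aoife either.
Noor starts before Sana ends → Sana and Noor overlap.
Hannah starts after Sana ends, so nothing later overlaps Sana either.
Hannah starts after Noor ends, so nothing later overlaps Noor either.
Nadia starts before Hannah ends → Hannah and Nadia overlap.
Priya starts before Hannah ends → Hannah and Priya overlap.
Marcus starts after Hannah ends.
Priya starts before Nadia ends → Nadia and Priya overlap.
Marcus starts after Nadia ends.
Marcus starts after Priya ends.

Aoife & Sana, Hannah & Nadia, Hannah & Priya, Nadia & Priya, Noor & Sana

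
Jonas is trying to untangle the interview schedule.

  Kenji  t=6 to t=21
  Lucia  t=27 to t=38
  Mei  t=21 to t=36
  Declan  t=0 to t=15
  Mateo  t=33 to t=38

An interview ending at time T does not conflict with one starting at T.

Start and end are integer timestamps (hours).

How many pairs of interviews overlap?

Check each pair: they overlap iff neither finishes before the other starts.
Sorted by start: Declan, Kenji, Mei, Lucia, Mateo.
Kenji starts before Declan ends → Declan and Kenji overlap.
Mei starts after Declan ends, so nothing later overlaps Declan either.
Mei starts exactly when Kenji ends (back-to-back, no overlap), so nothing later overlaps Kenji either.
Lucia starts before Mei ends → Mei and Lucia overlap.
Mateo starts before Mei ends → Mei and Mateo overlap.
Mateo starts before Lucia ends → Lucia and Mateo overlap.
Overlapping pairs: Declan & Kenji, Lucia & Mateo, Lucia & Mei, Mateo & Mei — 4 in total.

4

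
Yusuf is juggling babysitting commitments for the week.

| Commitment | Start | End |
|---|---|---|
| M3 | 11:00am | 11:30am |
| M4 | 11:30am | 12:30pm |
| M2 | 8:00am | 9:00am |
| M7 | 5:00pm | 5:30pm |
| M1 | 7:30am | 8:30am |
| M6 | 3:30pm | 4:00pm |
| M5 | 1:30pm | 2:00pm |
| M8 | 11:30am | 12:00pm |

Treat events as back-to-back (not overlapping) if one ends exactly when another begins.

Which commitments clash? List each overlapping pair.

Sorted by start: M1, M2, M3, M4, M8, M5, M6, M7.
M2 starts before M1 ends → M1 and M2 overlap.
M3 starts after M1 ends; M1 is clear from here.
M3 starts after M2 ends; M2 is clear from here.
M4 starts exactly when M3 ends (back-to-back, no overlap); M3 is clear from here.
M8 starts before M4 ends → M4 and M8 overlap.
M5 starts after M4 ends; M4 is clear from here.
M5 starts after M8 ends; M8 is clear from here.
M6 starts after M5 ends; M5 is clear from here.
M7 starts after M6 ends.

M1 & M2, M4 & M8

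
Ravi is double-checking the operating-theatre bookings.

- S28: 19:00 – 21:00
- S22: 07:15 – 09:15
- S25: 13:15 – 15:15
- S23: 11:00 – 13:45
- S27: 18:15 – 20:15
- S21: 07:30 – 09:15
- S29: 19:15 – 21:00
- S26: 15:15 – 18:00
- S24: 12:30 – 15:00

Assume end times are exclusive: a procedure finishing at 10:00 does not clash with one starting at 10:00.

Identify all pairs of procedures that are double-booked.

S21 & S22, S23 & S24, S23 & S25, S24 & S25, S27 & S28, S27 & S29, S28 & S29

Check each pair: they overlap iff neither finishes before the other starts.
Sorted by start: S22, S21, S23, S24, S25, S26, S27, S28, S29.
S21 starts before S22 ends → S22 and S21 overlap.
S23 starts after S22 ends; S22 is clear from here.
S23 starts after S21 ends; S21 is clear from here.
S24 starts before S23 ends → S23 and S24 overlap.
S25 starts before S23 ends → S23 and S25 overlap.
S26 starts after S23 ends; S23 is clear from here.
S25 starts before S24 ends → S24 and S25 overlap.
S26 starts after S24 ends; S24 is clear from here.
S26 starts exactly when S25 ends (back-to-back, no overlap); S25 is clear from here.
S27 starts after S26 ends; S26 is clear from here.
S28 starts before S27 ends → S27 and S28 overlap.
S29 starts before S27 ends → S27 and S29 overlap.
S29 starts before S28 ends → S28 and S29 overlap.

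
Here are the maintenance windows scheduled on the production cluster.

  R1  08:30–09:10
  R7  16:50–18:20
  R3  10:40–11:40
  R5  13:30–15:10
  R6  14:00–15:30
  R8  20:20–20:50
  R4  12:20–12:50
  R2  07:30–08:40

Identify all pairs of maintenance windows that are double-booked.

R1 & R2, R5 & R6

Sorted by start: R2, R1, R3, R4, R5, R6, R7, R8.
R1 starts before R2 ends → R2 and R1 overlap.
R3 starts after R2 ends; R2 is clear from here.
R3 starts after R1 ends; R1 is clear from here.
R4 starts after R3 ends; R3 is clear from here.
R5 starts after R4 ends; R4 is clear from here.
R6 starts before R5 ends → R5 and R6 overlap.
R7 starts after R5 ends; R5 is clear from here.
R7 starts after R6 ends; R6 is clear from here.
R8 starts after R7 ends.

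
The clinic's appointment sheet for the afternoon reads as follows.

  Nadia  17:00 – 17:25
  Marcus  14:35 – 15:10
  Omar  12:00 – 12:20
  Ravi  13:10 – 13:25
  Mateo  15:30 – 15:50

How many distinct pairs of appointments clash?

0

Sorted by start: Omar, Ravi, Marcus, Mateo, Nadia.
Ravi starts after Omar ends, so Omar has no further overlaps.
Marcus starts after Ravi ends, so Ravi has no further overlaps.
Mateo starts after Marcus ends, so Marcus has no further overlaps.
Nadia starts after Mateo ends.
No pair overlaps.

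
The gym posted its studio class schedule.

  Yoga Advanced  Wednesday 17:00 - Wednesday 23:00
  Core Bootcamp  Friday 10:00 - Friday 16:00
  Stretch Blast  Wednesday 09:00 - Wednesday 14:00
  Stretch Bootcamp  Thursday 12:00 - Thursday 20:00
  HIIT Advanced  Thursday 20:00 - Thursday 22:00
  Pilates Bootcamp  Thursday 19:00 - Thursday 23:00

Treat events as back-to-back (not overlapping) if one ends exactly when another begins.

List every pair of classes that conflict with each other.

HIIT Advanced & Pilates Bootcamp, Pilates Bootcamp & Stretch Bootcamp

Sorted by start: Stretch Blast, Yoga Advanced, Stretch Bootcamp, Pilates Bootcamp, HIIT Advanced, Core Bootcamp.
Yoga Advanced starts after Stretch Blast ends; Stretch Blast is clear from here.
Stretch Bootcamp starts after Yoga Advanced ends; Yoga Advanced is clear from here.
Pilates Bootcamp starts before Stretch Bootcamp ends → Stretch Bootcamp and Pilates Bootcamp overlap.
HIIT Advanced starts exactly when Stretch Bootcamp ends (back-to-back, no overlap); Stretch Bootcamp is clear from here.
HIIT Advanced starts before Pilates Bootcamp ends → Pilates Bootcamp and HIIT Advanced overlap.
Core Bootcamp starts after Pilates Bootcamp ends.
Core Bootcamp starts after HIIT Advanced ends.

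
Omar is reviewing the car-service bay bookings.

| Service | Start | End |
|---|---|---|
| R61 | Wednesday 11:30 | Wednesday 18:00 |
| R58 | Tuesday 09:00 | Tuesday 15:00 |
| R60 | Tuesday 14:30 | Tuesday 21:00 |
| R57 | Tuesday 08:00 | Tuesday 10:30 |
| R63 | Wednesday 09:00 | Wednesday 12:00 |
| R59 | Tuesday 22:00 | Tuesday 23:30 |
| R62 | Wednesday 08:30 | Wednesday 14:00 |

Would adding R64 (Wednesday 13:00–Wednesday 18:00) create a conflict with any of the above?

Yes — it overlaps R61, R62

R57: ends Tuesday 10:30 at or before R64 starts Wednesday 13:00 → clear.
R58: ends Tuesday 15:00 at or before R64 starts Wednesday 13:00 → clear.
R60: ends Tuesday 21:00 at or before R64 starts Wednesday 13:00 → clear.
R59: ends Tuesday 23:30 at or before R64 starts Wednesday 13:00 → clear.
R62: starts Wednesday 08:30 before R64 ends Wednesday 18:00, and ends Wednesday 14:00 after R64 starts Wednesday 13:00 → overlap.
R63: ends Wednesday 12:00 at or before R64 starts Wednesday 13:00 → clear.
R61: starts Wednesday 11:30 before R64 ends Wednesday 18:00, and ends Wednesday 18:00 after R64 starts Wednesday 13:00 → overlap.
R64 overlaps R61, R62.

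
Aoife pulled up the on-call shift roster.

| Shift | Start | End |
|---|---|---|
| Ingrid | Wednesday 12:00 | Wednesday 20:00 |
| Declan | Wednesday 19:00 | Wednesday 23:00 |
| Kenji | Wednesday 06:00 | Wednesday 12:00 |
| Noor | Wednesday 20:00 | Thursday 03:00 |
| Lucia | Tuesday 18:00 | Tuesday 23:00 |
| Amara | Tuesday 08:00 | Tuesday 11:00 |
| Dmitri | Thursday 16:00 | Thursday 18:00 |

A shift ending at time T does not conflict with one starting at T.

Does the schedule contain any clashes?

Yes

Two intervals overlap when each starts before the other ends.
Sorted by start: Amara, Lucia, Kenji, Ingrid, Declan, Noor, Dmitri.
Lucia starts after Amara ends, so Amara has no further overlaps.
Kenji starts after Lucia ends, so Lucia has no further overlaps.
Ingrid starts exactly when Kenji ends (back-to-back, no overlap), so Kenji has no further overlaps.
Declan starts before Ingrid ends → Ingrid and Declan overlap.
That's a conflict, so the schedule is not conflict-free.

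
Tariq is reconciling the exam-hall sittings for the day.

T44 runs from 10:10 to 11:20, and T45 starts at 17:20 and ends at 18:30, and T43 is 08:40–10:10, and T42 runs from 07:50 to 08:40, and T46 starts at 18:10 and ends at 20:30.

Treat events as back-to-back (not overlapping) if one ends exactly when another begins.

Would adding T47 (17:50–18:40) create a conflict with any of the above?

Yes — it overlaps T45, T46

T42: ends 08:40 at or before T47 starts 17:50 → clear.
T43: ends 10:10 at or before T47 starts 17:50 → clear.
T44: ends 11:20 at or before T47 starts 17:50 → clear.
T45: starts 17:20 before T47 ends 18:40, and ends 18:30 after T47 starts 17:50 → overlap.
T46: starts 18:10 before T47 ends 18:40, and ends 20:30 after T47 starts 17:50 → overlap.
T47 overlaps T45, T46.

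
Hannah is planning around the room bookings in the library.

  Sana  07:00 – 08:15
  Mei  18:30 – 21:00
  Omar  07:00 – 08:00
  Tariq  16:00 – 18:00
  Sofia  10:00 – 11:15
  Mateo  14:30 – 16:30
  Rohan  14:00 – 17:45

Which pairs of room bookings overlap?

Sorted by start: Sana, Omar, Sofia, Rohan, Mateo, Tariq, Mei.
Omar starts before Sana ends → Sana and Omar overlap.
Sofia starts after Sana ends; Sana is clear from here.
Sofia starts after Omar ends; Omar is clear from here.
Rohan starts after Sofia ends; Sofia is clear from here.
Mateo starts before Rohan ends → Rohan and Mateo overlap.
Tariq starts before Rohan ends → Rohan and Tariq overlap.
Mei starts after Rohan ends.
Tariq starts before Mateo ends → Mateo and Tariq overlap.
Mei starts after Mateo ends.
Mei starts after Tariq ends.

Mateo & Rohan, Mateo & Tariq, Omar & Sana, Rohan & Tariq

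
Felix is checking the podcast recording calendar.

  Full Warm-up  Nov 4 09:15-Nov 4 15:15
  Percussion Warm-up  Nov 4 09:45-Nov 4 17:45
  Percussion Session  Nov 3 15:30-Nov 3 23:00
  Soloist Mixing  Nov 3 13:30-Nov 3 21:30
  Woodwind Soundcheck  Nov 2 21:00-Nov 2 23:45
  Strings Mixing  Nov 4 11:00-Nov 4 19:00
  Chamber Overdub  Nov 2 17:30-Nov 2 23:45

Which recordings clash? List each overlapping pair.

Check each pair: they overlap iff neither finishes before the other starts.
Sorted by start: Chamber Overdub, Woodwind Soundcheck, Soloist Mixing, Percussion Session, Full Warm-up, Percussion Warm-up, Strings Mixing.
Woodwind Soundcheck starts before Chamber Overdub ends → Chamber Overdub and Woodwind Soundcheck overlap.
Soloist Mixing starts after Chamber Overdub ends; Chamber Overdub is clear from here.
Soloist Mixing starts after Woodwind Soundcheck ends; Woodwind Soundcheck is clear from here.
Percussion Session starts before Soloist Mixing ends → Soloist Mixing and Percussion Session overlap.
Full Warm-up starts after Soloist Mixing ends; Soloist Mixing is clear from here.
Full Warm-up starts after Percussion Session ends; Percussion Session is clear from here.
Percussion Warm-up starts before Full Warm-up ends → Full Warm-up and Percussion Warm-up overlap.
Strings Mixing starts before Full Warm-up ends → Full Warm-up and Strings Mixing overlap.
Strings Mixing starts before Percussion Warm-up ends → Percussion Warm-up and Strings Mixing overlap.

Chamber Overdub & Woodwind Soundcheck, Full Warm-up & Percussion Warm-up, Full Warm-up & Strings Mixing, Percussion Session & Soloist Mixing, Percussion Warm-up & Strings Mixing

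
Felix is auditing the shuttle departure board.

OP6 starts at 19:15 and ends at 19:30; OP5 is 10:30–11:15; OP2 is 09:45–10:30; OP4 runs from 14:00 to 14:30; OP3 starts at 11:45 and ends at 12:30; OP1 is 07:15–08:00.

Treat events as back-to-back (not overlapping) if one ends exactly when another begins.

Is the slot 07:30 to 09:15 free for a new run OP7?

OP1: starts 07:15 before OP7 ends 09:15, and ends 08:00 after OP7 starts 07:30 → overlap.
OP2: starts 09:45 at or after OP7 ends 09:15 → clear.
OP5: starts 10:30 at or after OP7 ends 09:15 → clear.
OP3: starts 11:45 at or after OP7 ends 09:15 → clear.
OP4: starts 14:00 at or after OP7 ends 09:15 → clear.
OP6: starts 19:15 at or after OP7 ends 09:15 → clear.
OP7 overlaps OP1.

No — it overlaps OP1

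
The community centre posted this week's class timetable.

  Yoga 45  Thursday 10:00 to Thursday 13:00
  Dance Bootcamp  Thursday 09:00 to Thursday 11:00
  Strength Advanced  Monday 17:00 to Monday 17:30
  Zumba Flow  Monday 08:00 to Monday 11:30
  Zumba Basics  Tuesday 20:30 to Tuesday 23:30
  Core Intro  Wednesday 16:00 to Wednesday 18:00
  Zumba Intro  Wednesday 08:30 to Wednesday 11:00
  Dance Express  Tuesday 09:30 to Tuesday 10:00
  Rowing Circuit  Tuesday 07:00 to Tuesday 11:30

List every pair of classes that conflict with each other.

Check each pair: they overlap iff neither finishes before the other starts.
Sorted by start: Zumba Flow, Strength Advanced, Rowing Circuit, Dance Express, Zumba Basics, Zumba Intro, Core Intro, Dance Bootcamp, Yoga 45.
Strength Advanced starts after Zumba Flow ends — done with Zumba Flow.
Rowing Circuit starts after Strength Advanced ends — done with Strength Advanced.
Dance Express starts before Rowing Circuit ends → Rowing Circuit and Dance Express overlap.
Zumba Basics starts after Rowing Circuit ends — done with Rowing Circuit.
Zumba Basics starts after Dance Express ends — done with Dance Express.
Zumba Intro starts after Zumba Basics ends — done with Zumba Basics.
Core Intro starts after Zumba Intro ends — done with Zumba Intro.
Dance Bootcamp starts after Core Intro ends — done with Core Intro.
Yoga 45 starts before Dance Bootcamp ends → Dance Bootcamp and Yoga 45 overlap.

Dance Bootcamp & Yoga 45, Dance Express & Rowing Circuit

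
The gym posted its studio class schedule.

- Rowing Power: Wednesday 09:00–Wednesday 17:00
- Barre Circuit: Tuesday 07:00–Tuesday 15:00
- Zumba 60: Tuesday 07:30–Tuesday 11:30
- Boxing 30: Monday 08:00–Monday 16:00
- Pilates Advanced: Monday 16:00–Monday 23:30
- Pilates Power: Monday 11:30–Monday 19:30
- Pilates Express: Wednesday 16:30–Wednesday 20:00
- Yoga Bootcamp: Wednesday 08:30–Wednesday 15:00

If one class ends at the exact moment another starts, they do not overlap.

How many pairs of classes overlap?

Check each pair: they overlap iff neither finishes before the other starts.
Sorted by start: Boxing 30, Pilates Power, Pilates Advanced, Barre Circuit, Zumba 60, Yoga Bootcamp, Rowing Power, Pilates Express.
Pilates Power starts before Boxing 30 ends → Boxing 30 and Pilates Power overlap.
Pilates Advanced starts exactly when Boxing 30 ends (back-to-back, no overlap); Boxing 30 is clear from here.
Pilates Advanced starts before Pilates Power ends → Pilates Power and Pilates Advanced overlap.
Barre Circuit starts after Pilates Power ends; Pilates Power is clear from here.
Barre Circuit starts after Pilates Advanced ends; Pilates Advanced is clear from here.
Zumba 60 starts before Barre Circuit ends → Barre Circuit and Zumba 60 overlap.
Yoga Bootcamp starts after Barre Circuit ends; Barre Circuit is clear from here.
Yoga Bootcamp starts after Zumba 60 ends; Zumba 60 is clear from here.
Rowing Power starts before Yoga Bootcamp ends → Yoga Bootcamp and Rowing Power overlap.
Pilates Express starts after Yoga Bootcamp ends.
Pilates Express starts before Rowing Power ends → Rowing Power and Pilates Express overlap.
Overlapping pairs: Barre Circuit & Zumba 60, Boxing 30 & Pilates Power, Pilates Advanced & Pilates Power, Pilates Express & Rowing Power, Rowing Power & Yoga Bootcamp — 5 in total.

5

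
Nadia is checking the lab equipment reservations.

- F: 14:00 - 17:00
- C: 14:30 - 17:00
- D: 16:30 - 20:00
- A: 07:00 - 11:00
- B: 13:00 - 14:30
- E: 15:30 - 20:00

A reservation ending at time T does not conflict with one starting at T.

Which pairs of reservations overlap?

Sorted by start: A, B, F, C, E, D.
B starts after A ends, so A has no further overlaps.
F starts before B ends → B and F overlap.
C starts exactly when B ends (back-to-back, no overlap), so B has no further overlaps.
C starts before F ends → F and C overlap.
E starts before F ends → F and E overlap.
D starts before F ends → F and D overlap.
E starts before C ends → C and E overlap.
D starts before C ends → C and D overlap.
D starts before E ends → E and D overlap.

B & F, C & D, C & E, C & F, D & E, D & F, E & F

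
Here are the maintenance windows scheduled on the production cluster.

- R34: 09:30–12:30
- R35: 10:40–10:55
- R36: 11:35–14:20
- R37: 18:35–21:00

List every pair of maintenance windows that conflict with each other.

R34 & R35, R34 & R36

Check each pair: they overlap iff neither finishes before the other starts.
Sorted by start: R34, R35, R36, R37.
R35 starts before R34 ends → R34 and R35 overlap.
R36 starts before R34 ends → R34 and R36 overlap.
R37 starts after R34 ends.
R36 starts after R35 ends, so nothing later overlaps R35 either.
R37 starts after R36 ends.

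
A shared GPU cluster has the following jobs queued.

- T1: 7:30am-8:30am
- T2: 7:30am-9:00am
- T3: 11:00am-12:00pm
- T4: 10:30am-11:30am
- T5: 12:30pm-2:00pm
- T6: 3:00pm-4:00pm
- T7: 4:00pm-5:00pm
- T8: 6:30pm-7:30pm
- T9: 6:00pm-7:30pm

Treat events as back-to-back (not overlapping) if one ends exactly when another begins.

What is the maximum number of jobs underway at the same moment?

2

Sort all start/end points and keep a running count:
7:30am start T1 → 1
7:30am start T2 → 2
8:30am end T1 → 1
9:00am end T2 → 0
10:30am start T4 → 1
11:00am start T3 → 2
11:30am end T4 → 1
12:00pm end T3 → 0
12:30pm start T5 → 1
2:00pm end T5 → 0
3:00pm start T6 → 1
4:00pm end T6 → 0
4:00pm start T7 → 1
5:00pm end T7 → 0
6:00pm start T9 → 1
6:30pm start T8 → 2
7:30pm end T8 → 1
7:30pm end T9 → 0
Peak is 2, at 7:30am (T1, T2).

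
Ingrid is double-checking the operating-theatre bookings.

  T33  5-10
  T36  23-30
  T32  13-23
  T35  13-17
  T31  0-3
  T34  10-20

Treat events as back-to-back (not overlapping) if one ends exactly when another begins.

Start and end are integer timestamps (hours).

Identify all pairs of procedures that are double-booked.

T32 & T34, T32 & T35, T34 & T35

Sorted by start: T31, T33, T34, T32, T35, T36.
T33 starts after T31 ends, so nothing later overlaps T31 either.
T34 starts exactly when T33 ends (back-to-back, no overlap), so nothing later overlaps T33 either.
T32 starts before T34 ends → T34 and T32 overlap.
T35 starts before T34 ends → T34 and T35 overlap.
T36 starts after T34 ends.
T35 starts before T32 ends → T32 and T35 overlap.
T36 starts exactly when T32 ends (back-to-back, no overlap).
T36 starts after T35 ends.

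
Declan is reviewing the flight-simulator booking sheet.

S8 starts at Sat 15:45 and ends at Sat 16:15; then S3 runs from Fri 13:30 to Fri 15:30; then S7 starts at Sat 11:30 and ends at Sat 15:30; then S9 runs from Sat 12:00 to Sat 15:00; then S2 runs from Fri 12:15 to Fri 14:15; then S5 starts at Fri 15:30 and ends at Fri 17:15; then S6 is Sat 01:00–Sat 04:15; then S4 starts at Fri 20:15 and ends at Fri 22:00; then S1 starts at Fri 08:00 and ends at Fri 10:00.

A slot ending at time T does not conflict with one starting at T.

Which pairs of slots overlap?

S2 & S3, S7 & S9

Two intervals overlap when each starts before the other ends.
Sorted by start: S1, S2, S3, S5, S4, S6, S7, S9, S8.
S2 starts after S1 ends — done with S1.
S3 starts before S2 ends → S2 and S3 overlap.
S5 starts after S2 ends — done with S2.
S5 starts exactly when S3 ends (back-to-back, no overlap) — done with S3.
S4 starts after S5 ends — done with S5.
S6 starts after S4 ends — done with S4.
S7 starts after S6 ends — done with S6.
S9 starts before S7 ends → S7 and S9 overlap.
S8 starts after S7 ends.
S8 starts after S9 ends.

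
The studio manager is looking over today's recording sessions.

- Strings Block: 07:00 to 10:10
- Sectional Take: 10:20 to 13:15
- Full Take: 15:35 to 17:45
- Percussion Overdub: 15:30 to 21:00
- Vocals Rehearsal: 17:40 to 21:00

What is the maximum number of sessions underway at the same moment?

Sort all start/end points and keep a running count:
07:00 start Strings Block → 1
10:10 end Strings Block → 0
10:20 start Sectional Take → 1
13:15 end Sectional Take → 0
15:30 start Percussion Overdub → 1
15:35 start Full Take → 2
17:40 start Vocals Rehearsal → 3
17:45 end Full Take → 2
21:00 end Percussion Overdub → 1
21:00 end Vocals Rehearsal → 0
Peak is 3, at 17:40 (Full Take, Percussion Overdub, Vocals Rehearsal).

3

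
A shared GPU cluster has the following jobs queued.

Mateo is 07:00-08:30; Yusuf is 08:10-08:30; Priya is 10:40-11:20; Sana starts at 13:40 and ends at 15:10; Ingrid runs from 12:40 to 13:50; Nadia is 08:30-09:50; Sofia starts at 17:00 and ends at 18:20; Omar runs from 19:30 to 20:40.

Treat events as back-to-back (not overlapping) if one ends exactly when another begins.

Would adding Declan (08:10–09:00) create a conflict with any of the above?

Yes — it overlaps Mateo, Nadia, Yusuf

Mateo: starts 07:00 before Declan ends 09:00, and ends 08:30 after Declan starts 08:10 → overlap.
Yusuf: starts 08:10 before Declan ends 09:00, and ends 08:30 after Declan starts 08:10 → overlap.
Nadia: starts 08:30 before Declan ends 09:00, and ends 09:50 after Declan starts 08:10 → overlap.
Priya: starts 10:40 at or after Declan ends 09:00 → clear.
Ingrid: starts 12:40 at or after Declan ends 09:00 → clear.
Sana: starts 13:40 at or after Declan ends 09:00 → clear.
Sofia: starts 17:00 at or after Declan ends 09:00 → clear.
Omar: starts 19:30 at or after Declan ends 09:00 → clear.
Declan overlaps Mateo, Yusuf, Nadia.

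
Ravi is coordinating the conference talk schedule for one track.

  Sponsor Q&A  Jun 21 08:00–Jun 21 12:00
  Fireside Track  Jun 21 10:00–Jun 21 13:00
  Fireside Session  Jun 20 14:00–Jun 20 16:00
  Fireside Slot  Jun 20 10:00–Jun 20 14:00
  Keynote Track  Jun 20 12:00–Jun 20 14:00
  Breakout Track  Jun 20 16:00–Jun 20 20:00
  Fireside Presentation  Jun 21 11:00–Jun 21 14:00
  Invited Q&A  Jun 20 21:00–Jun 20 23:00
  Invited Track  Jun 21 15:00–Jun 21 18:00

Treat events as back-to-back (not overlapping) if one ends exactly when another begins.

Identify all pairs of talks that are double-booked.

Fireside Presentation & Fireside Track, Fireside Presentation & Sponsor Q&A, Fireside Slot & Keynote Track, Fireside Track & Sponsor Q&A

Sorted by start: Fireside Slot, Keynote Track, Fireside Session, Breakout Track, Invited Q&A, Sponsor Q&A, Fireside Track, Fireside Presentation, Invited Track.
Keynote Track starts before Fireside Slot ends → Fireside Slot and Keynote Track overlap.
Fireside Session starts exactly when Fireside Slot ends (back-to-back, no overlap), so Fireside Slot has no further overlaps.
Fireside Session starts exactly when Keynote Track ends (back-to-back, no overlap), so Keynote Track has no further overlaps.
Breakout Track starts exactly when Fireside Session ends (back-to-back, no overlap), so Fireside Session has no further overlaps.
Invited Q&A starts after Breakout Track ends, so Breakout Track has no further overlaps.
Sponsor Q&A starts after Invited Q&A ends, so Invited Q&A has no further overlaps.
Fireside Track starts before Sponsor Q&A ends → Sponsor Q&A and Fireside Track overlap.
Fireside Presentation starts before Sponsor Q&A ends → Sponsor Q&A and Fireside Presentation overlap.
Invited Track starts after Sponsor Q&A ends.
Fireside Presentation starts before Fireside Track ends → Fireside Track and Fireside Presentation overlap.
Invited Track starts after Fireside Track ends.
Invited Track starts after Fireside Presentation ends.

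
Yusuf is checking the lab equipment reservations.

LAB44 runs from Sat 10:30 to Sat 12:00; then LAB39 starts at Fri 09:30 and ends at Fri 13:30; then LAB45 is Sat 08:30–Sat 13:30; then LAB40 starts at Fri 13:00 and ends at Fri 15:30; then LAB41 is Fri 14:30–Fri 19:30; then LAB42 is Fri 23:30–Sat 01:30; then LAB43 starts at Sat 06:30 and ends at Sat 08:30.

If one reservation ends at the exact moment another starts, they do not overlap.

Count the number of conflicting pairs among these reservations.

3

Sorted by start: LAB39, LAB40, LAB41, LAB42, LAB43, LAB45, LAB44.
LAB40 starts before LAB39 ends → LAB39 and LAB40 overlap.
LAB41 starts after LAB39 ends, so nothing later overlaps LAB39 either.
LAB41 starts before LAB40 ends → LAB40 and LAB41 overlap.
LAB42 starts after LAB40 ends, so nothing later overlaps LAB40 either.
LAB42 starts after LAB41 ends, so nothing later overlaps LAB41 either.
LAB43 starts after LAB42 ends, so nothing later overlaps LAB42 either.
LAB45 starts exactly when LAB43 ends (back-to-back, no overlap), so nothing later overlaps LAB43 either.
LAB44 starts before LAB45 ends → LAB45 and LAB44 overlap.
Overlapping pairs: LAB39 & LAB40, LAB40 & LAB41, LAB44 & LAB45 — 3 in total.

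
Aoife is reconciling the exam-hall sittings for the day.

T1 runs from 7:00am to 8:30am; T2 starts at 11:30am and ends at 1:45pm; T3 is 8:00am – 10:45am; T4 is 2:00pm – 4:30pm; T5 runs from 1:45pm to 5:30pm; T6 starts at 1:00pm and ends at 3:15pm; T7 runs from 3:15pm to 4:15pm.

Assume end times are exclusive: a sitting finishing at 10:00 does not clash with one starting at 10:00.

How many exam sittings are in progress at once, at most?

Sweep the timeline, counting +1 at each start and −1 at each end (ends before starts at a tie):
7:00am start T1 → 1
8:00am start T3 → 2
8:30am end T1 → 1
10:45am end T3 → 0
11:30am start T2 → 1
1:00pm start T6 → 2
1:45pm end T2 → 1
1:45pm start T5 → 2
2:00pm start T4 → 3
3:15pm end T6 → 2
3:15pm start T7 → 3
4:15pm end T7 → 2
4:30pm end T4 → 1
5:30pm end T5 → 0
Peak is 3, at 2:00pm (T4, T5, T6).

3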